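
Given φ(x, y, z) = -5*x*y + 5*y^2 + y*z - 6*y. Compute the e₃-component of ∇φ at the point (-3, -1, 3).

-1

(∇φ)_3 = ∂φ/∂z = y
At (-3, -1, 3): -1.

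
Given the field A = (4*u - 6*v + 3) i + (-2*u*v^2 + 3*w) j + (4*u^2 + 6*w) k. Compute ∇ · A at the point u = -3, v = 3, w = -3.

46

∂A₁/∂u = 4
∂A₂/∂v = -4*u*v
∂A₃/∂w = 6
∇·A = -4*u*v + 10
At (-3, 3, -3): 46.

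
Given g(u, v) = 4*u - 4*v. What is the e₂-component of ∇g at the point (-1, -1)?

-4

(∇g)_2 = ∂g/∂v = -4
At (-1, -1): -4.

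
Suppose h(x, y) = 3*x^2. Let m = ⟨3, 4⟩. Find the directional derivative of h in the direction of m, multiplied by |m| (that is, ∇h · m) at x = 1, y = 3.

18

∂h/∂x = 6*x
∂h/∂y = 0
∇h at (1, 3) = (6, 0)
∇h · m = (6)(3) + (0)(4) = 18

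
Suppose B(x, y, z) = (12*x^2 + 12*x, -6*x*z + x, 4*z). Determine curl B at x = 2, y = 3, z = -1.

(12, 0, 7)

(∇×B)₁ = ∂B₃/∂y − ∂B₂/∂z = 6*x
(∇×B)₂ = ∂B₁/∂z − ∂B₃/∂x = 0
(∇×B)₃ = ∂B₂/∂x − ∂B₁/∂y = -6*z + 1
∇×B = (6*x, 0, -6*z + 1)
At (2, 3, -1): (12, 0, 7).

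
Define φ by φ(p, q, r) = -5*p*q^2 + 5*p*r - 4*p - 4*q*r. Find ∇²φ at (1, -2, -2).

-10

∂²φ/∂p² = 0
∂²φ/∂q² = -10*p
∂²φ/∂r² = 0
∇²φ = -10*p
At (1, -2, -2): -10.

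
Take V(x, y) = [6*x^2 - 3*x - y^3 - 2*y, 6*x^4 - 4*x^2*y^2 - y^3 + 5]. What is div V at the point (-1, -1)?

∂V₁/∂x = 12*x - 3
∂V₂/∂y = -8*x^2*y - 3*y^2
∇·V = -8*x^2*y + 12*x - 3*y^2 - 3
At (-1, -1): -10.

-10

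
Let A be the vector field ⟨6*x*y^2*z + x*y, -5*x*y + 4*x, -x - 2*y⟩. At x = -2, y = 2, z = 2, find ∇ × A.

(-2, -47, 92)

(∇×A)₁ = ∂A₃/∂y − ∂A₂/∂z = -2
(∇×A)₂ = ∂A₁/∂z − ∂A₃/∂x = 6*x*y^2 + 1
(∇×A)₃ = ∂A₂/∂x − ∂A₁/∂y = -12*x*y*z - x - 5*y + 4
∇×A = (-2, 6*x*y^2 + 1, -12*x*y*z - x - 5*y + 4)
At (-2, 2, 2): (-2, -47, 92).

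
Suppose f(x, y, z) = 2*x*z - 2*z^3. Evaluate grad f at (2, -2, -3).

∂f/∂x = 2*z
∂f/∂y = 0
∂f/∂z = 2*x - 6*z^2
∇f = (2*z, 0, 2*x - 6*z^2)
At (2, -2, -3): (-6, 0, -50).

(-6, 0, -50)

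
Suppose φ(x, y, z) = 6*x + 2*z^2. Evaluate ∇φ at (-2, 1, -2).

∂φ/∂x = 6
∂φ/∂y = 0
∂φ/∂z = 4*z
∇φ = (6, 0, 4*z)
At (-2, 1, -2): (6, 0, -8).

(6, 0, -8)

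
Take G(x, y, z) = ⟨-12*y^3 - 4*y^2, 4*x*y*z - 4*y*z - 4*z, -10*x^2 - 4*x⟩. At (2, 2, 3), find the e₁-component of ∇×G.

(∇×G)_1 = ∂G₃/∂y − ∂G₂/∂z
= 0 − (4*x*y - 4*y - 4)
= -4*x*y + 4*y + 4
At (2, 2, 3): -4.

-4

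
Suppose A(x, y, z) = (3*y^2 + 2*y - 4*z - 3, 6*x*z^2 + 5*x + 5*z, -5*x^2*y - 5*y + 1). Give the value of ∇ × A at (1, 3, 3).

(-51, 26, 39)

(∇×A)₁ = ∂A₃/∂y − ∂A₂/∂z = -5*x^2 - 12*x*z - 10
(∇×A)₂ = ∂A₁/∂z − ∂A₃/∂x = 10*x*y - 4
(∇×A)₃ = ∂A₂/∂x − ∂A₁/∂y = -6*y + 6*z^2 + 3
∇×A = (-5*x^2 - 12*x*z - 10, 10*x*y - 4, -6*y + 6*z^2 + 3)
At (1, 3, 3): (-51, 26, 39).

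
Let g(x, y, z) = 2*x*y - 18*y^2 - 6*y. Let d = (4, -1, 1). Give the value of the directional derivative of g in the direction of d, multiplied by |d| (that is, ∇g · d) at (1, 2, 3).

92

∂g/∂x = 2*y
∂g/∂y = 2*x - 36*y - 6
∂g/∂z = 0
∇g at (1, 2, 3) = (4, -76, 0)
∇g · d = (4)(4) + (-76)(-1) + (0)(1) = 92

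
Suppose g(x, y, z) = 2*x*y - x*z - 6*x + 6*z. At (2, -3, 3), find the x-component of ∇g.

-15

(∇g)_1 = ∂g/∂x = 2*y - z - 6
At (2, -3, 3): -15.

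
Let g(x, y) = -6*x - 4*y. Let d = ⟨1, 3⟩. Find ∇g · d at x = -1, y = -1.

∂g/∂x = -6
∂g/∂y = -4
∇g at (-1, -1) = (-6, -4)
∇g · d = (-6)(1) + (-4)(3) = -18

-18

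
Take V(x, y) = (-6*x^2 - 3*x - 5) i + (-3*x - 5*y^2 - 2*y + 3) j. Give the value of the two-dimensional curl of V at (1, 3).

∂V₂/∂x = -3
∂V₁/∂y = 0
Scalar curl = -3
At (1, 3): -3.

-3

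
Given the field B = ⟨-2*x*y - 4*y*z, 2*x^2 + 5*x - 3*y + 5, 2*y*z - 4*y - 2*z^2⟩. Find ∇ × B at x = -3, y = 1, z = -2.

(-8, -4, -21)

(∇×B)₁ = ∂B₃/∂y − ∂B₂/∂z = 2*z - 4
(∇×B)₂ = ∂B₁/∂z − ∂B₃/∂x = -4*y
(∇×B)₃ = ∂B₂/∂x − ∂B₁/∂y = 6*x + 4*z + 5
∇×B = (2*z - 4, -4*y, 6*x + 4*z + 5)
At (-3, 1, -2): (-8, -4, -21).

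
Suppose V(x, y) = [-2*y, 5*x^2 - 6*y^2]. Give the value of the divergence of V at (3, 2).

-24

∂V₁/∂x = 0
∂V₂/∂y = -12*y
∇·V = -12*y
At (3, 2): -24.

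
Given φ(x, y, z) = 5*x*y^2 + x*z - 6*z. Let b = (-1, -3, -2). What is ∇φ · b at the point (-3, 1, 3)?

∂φ/∂x = 5*y^2 + z
∂φ/∂y = 10*x*y
∂φ/∂z = x - 6
∇φ at (-3, 1, 3) = (8, -30, -9)
∇φ · b = (8)(-1) + (-30)(-3) + (-9)(-2) = 100

100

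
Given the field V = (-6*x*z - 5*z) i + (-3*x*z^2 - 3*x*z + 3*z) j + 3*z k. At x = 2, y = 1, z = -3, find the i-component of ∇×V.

(∇×V)_1 = ∂V₃/∂y − ∂V₂/∂z
= 0 − (-6*x*z - 3*x + 3)
= 6*x*z + 3*x - 3
At (2, 1, -3): -33.

-33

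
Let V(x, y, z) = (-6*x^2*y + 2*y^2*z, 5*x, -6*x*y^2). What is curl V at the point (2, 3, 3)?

(∇×V)₁ = ∂V₃/∂y − ∂V₂/∂z = -12*x*y
(∇×V)₂ = ∂V₁/∂z − ∂V₃/∂x = 8*y^2
(∇×V)₃ = ∂V₂/∂x − ∂V₁/∂y = 6*x^2 - 4*y*z + 5
∇×V = (-12*x*y, 8*y^2, 6*x^2 - 4*y*z + 5)
At (2, 3, 3): (-72, 72, -7).

(-72, 72, -7)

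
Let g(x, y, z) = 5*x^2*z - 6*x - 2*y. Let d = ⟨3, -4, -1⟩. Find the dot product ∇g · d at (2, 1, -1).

∂g/∂x = 10*x*z - 6
∂g/∂y = -2
∂g/∂z = 5*x^2
∇g at (2, 1, -1) = (-26, -2, 20)
∇g · d = (-26)(3) + (-2)(-4) + (20)(-1) = -90

-90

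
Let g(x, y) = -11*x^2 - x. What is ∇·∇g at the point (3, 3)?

∂²g/∂x² = -22
∂²g/∂y² = 0
∇²g = -22
At (3, 3): -22.

-22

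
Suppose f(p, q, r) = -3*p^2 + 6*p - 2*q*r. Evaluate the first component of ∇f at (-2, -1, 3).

18

(∇f)_1 = ∂f/∂p = -6*p + 6
At (-2, -1, 3): 18.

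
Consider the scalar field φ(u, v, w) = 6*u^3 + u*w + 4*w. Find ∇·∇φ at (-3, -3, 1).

-108

∂²φ/∂u² = 36*u
∂²φ/∂v² = 0
∂²φ/∂w² = 0
∇²φ = 36*u
At (-3, -3, 1): -108.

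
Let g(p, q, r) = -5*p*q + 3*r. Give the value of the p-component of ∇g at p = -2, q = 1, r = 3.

(∇g)_1 = ∂g/∂p = -5*q
At (-2, 1, 3): -5.

-5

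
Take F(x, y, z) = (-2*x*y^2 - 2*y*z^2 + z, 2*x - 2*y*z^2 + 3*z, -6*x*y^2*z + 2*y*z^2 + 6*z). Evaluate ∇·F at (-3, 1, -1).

16

∂F₁/∂x = -2*y^2
∂F₂/∂y = -2*z^2
∂F₃/∂z = -6*x*y^2 + 4*y*z + 6
∇·F = -6*x*y^2 - 2*y^2 + 4*y*z - 2*z^2 + 6
At (-3, 1, -1): 16.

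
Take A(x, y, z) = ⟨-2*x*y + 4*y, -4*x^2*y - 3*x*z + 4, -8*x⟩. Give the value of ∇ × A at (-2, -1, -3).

(-6, 8, -15)

(∇×A)₁ = ∂A₃/∂y − ∂A₂/∂z = 3*x
(∇×A)₂ = ∂A₁/∂z − ∂A₃/∂x = 8
(∇×A)₃ = ∂A₂/∂x − ∂A₁/∂y = -8*x*y + 2*x - 3*z - 4
∇×A = (3*x, 8, -8*x*y + 2*x - 3*z - 4)
At (-2, -1, -3): (-6, 8, -15).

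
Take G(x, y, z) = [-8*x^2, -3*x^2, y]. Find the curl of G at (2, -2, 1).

(∇×G)₁ = ∂G₃/∂y − ∂G₂/∂z = 1
(∇×G)₂ = ∂G₁/∂z − ∂G₃/∂x = 0
(∇×G)₃ = ∂G₂/∂x − ∂G₁/∂y = -6*x
∇×G = (1, 0, -6*x)
At (2, -2, 1): (1, 0, -12).

(1, 0, -12)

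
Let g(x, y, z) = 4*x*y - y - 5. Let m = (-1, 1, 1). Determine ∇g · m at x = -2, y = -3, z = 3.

3

∂g/∂x = 4*y
∂g/∂y = 4*x - 1
∂g/∂z = 0
∇g at (-2, -3, 3) = (-12, -9, 0)
∇g · m = (-12)(-1) + (-9)(1) + (0)(1) = 3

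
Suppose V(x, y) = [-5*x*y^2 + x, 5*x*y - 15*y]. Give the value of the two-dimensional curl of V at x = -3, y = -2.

∂V₂/∂x = 5*y
∂V₁/∂y = -10*x*y
Scalar curl = 10*x*y + 5*y
At (-3, -2): 50.

50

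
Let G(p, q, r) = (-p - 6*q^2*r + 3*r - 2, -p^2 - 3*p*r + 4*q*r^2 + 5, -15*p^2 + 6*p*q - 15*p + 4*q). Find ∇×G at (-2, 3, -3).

(∇×G)₁ = ∂G₃/∂q − ∂G₂/∂r = 9*p - 8*q*r + 4
(∇×G)₂ = ∂G₁/∂r − ∂G₃/∂p = 30*p - 6*q^2 - 6*q + 18
(∇×G)₃ = ∂G₂/∂p − ∂G₁/∂q = -2*p + 12*q*r - 3*r
∇×G = (9*p - 8*q*r + 4, 30*p - 6*q^2 - 6*q + 18, -2*p + 12*q*r - 3*r)
At (-2, 3, -3): (58, -114, -95).

(58, -114, -95)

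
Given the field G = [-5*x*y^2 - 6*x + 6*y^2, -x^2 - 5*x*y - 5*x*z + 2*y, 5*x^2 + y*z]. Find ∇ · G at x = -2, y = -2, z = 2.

-16

∂G₁/∂x = -5*y^2 - 6
∂G₂/∂y = -5*x + 2
∂G₃/∂z = y
∇·G = -5*x - 5*y^2 + y - 4
At (-2, -2, 2): -16.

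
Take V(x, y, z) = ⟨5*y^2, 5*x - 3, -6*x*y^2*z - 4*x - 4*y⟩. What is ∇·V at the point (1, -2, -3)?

∂V₁/∂x = 0
∂V₂/∂y = 0
∂V₃/∂z = -6*x*y^2
∇·V = -6*x*y^2
At (1, -2, -3): -24.

-24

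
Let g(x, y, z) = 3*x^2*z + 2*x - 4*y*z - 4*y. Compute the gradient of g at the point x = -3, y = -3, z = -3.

(56, 8, 39)

∂g/∂x = 6*x*z + 2
∂g/∂y = -4*z - 4
∂g/∂z = 3*x^2 - 4*y
∇g = (6*x*z + 2, -4*z - 4, 3*x^2 - 4*y)
At (-3, -3, -3): (56, 8, 39).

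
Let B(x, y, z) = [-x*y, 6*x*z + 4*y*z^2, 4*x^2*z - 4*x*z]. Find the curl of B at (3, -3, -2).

(∇×B)₁ = ∂B₃/∂y − ∂B₂/∂z = -6*x - 8*y*z
(∇×B)₂ = ∂B₁/∂z − ∂B₃/∂x = -8*x*z + 4*z
(∇×B)₃ = ∂B₂/∂x − ∂B₁/∂y = x + 6*z
∇×B = (-6*x - 8*y*z, -8*x*z + 4*z, x + 6*z)
At (3, -3, -2): (-66, 40, -9).

(-66, 40, -9)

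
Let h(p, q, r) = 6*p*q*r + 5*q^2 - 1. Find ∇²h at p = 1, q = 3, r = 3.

10

∂²h/∂p² = 0
∂²h/∂q² = 10
∂²h/∂r² = 0
∇²h = 10
At (1, 3, 3): 10.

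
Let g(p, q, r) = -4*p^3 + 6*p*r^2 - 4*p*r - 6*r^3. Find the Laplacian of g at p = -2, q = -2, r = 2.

-48

∂²g/∂p² = -24*p
∂²g/∂q² = 0
∂²g/∂r² = 12*(p - 3*r)
∇²g = -12*p - 36*r
At (-2, -2, 2): -48.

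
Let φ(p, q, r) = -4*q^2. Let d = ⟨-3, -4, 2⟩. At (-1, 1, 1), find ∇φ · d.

32

∂φ/∂p = 0
∂φ/∂q = -8*q
∂φ/∂r = 0
∇φ at (-1, 1, 1) = (0, -8, 0)
∇φ · d = (0)(-3) + (-8)(-4) + (0)(2) = 32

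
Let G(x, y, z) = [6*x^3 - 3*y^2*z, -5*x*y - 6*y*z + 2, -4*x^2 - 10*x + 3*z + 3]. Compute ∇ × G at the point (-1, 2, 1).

(∇×G)₁ = ∂G₃/∂y − ∂G₂/∂z = 6*y
(∇×G)₂ = ∂G₁/∂z − ∂G₃/∂x = 8*x - 3*y^2 + 10
(∇×G)₃ = ∂G₂/∂x − ∂G₁/∂y = 6*y*z - 5*y
∇×G = (6*y, 8*x - 3*y^2 + 10, 6*y*z - 5*y)
At (-1, 2, 1): (12, -10, 2).

(12, -10, 2)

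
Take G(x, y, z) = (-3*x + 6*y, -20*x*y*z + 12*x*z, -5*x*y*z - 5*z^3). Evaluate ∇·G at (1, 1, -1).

-3

∂G₁/∂x = -3
∂G₂/∂y = -20*x*z
∂G₃/∂z = -5*x*y - 15*z^2
∇·G = -5*x*y - 20*x*z - 15*z^2 - 3
At (1, 1, -1): -3.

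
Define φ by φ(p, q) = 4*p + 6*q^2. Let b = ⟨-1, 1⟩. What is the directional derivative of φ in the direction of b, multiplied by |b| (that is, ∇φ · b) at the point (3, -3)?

∂φ/∂p = 4
∂φ/∂q = 12*q
∇φ at (3, -3) = (4, -36)
∇φ · b = (4)(-1) + (-36)(1) = -40

-40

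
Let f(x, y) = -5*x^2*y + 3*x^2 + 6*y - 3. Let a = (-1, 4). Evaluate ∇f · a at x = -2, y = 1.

-64

∂f/∂x = -10*x*y + 6*x
∂f/∂y = -5*x^2 + 6
∇f at (-2, 1) = (8, -14)
∇f · a = (8)(-1) + (-14)(4) = -64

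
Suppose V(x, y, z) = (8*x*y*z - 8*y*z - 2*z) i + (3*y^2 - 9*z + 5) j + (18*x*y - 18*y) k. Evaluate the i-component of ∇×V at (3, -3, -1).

45

(∇×V)_1 = ∂V₃/∂y − ∂V₂/∂z
= 18*x - 18 − (-9)
= 18*x - 9
At (3, -3, -1): 45.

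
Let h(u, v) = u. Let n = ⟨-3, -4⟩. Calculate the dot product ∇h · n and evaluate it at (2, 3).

∂h/∂u = 1
∂h/∂v = 0
∇h at (2, 3) = (1, 0)
∇h · n = (1)(-3) + (0)(-4) = -3

-3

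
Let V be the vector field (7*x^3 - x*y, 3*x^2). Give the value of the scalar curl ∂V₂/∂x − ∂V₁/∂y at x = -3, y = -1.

-21

∂V₂/∂x = 6*x
∂V₁/∂y = -x
Scalar curl = 7*x
At (-3, -1): -21.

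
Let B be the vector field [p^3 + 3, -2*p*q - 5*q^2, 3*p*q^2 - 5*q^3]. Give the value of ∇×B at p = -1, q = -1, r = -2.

(∇×B)₁ = ∂B₃/∂q − ∂B₂/∂r = 6*p*q - 15*q^2
(∇×B)₂ = ∂B₁/∂r − ∂B₃/∂p = -3*q^2
(∇×B)₃ = ∂B₂/∂p − ∂B₁/∂q = -2*q
∇×B = (6*p*q - 15*q^2, -3*q^2, -2*q)
At (-1, -1, -2): (-9, -3, 2).

(-9, -3, 2)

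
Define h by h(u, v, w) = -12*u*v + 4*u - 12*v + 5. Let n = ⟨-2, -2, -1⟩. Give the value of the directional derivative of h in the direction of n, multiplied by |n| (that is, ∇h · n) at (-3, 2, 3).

∂h/∂u = -12*v + 4
∂h/∂v = -12*u - 12
∂h/∂w = 0
∇h at (-3, 2, 3) = (-20, 24, 0)
∇h · n = (-20)(-2) + (24)(-2) + (0)(-1) = -8

-8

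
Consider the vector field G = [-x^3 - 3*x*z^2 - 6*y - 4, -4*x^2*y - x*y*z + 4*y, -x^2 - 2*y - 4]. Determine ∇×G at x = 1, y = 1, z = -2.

(∇×G)₁ = ∂G₃/∂y − ∂G₂/∂z = x*y - 2
(∇×G)₂ = ∂G₁/∂z − ∂G₃/∂x = -6*x*z + 2*x
(∇×G)₃ = ∂G₂/∂x − ∂G₁/∂y = -8*x*y - y*z + 6
∇×G = (x*y - 2, -6*x*z + 2*x, -8*x*y - y*z + 6)
At (1, 1, -2): (-1, 14, 0).

(-1, 14, 0)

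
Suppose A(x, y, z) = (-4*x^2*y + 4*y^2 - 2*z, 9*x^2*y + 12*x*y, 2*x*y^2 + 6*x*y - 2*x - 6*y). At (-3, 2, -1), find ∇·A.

93

∂A₁/∂x = -8*x*y
∂A₂/∂y = 9*x^2 + 12*x
∂A₃/∂z = 0
∇·A = 9*x^2 - 8*x*y + 12*x
At (-3, 2, -1): 93.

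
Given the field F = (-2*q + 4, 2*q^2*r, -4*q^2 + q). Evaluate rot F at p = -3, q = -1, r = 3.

(7, 0, 2)

(∇×F)₁ = ∂F₃/∂q − ∂F₂/∂r = -2*q^2 - 8*q + 1
(∇×F)₂ = ∂F₁/∂r − ∂F₃/∂p = 0
(∇×F)₃ = ∂F₂/∂p − ∂F₁/∂q = 2
∇×F = (-2*q^2 - 8*q + 1, 0, 2)
At (-3, -1, 3): (7, 0, 2).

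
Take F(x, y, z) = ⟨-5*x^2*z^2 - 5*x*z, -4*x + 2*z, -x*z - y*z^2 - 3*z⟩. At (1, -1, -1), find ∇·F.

∂F₁/∂x = -10*x*z^2 - 5*z
∂F₂/∂y = 0
∂F₃/∂z = -x - 2*y*z - 3
∇·F = -10*x*z^2 - x - 2*y*z - 5*z - 3
At (1, -1, -1): -11.

-11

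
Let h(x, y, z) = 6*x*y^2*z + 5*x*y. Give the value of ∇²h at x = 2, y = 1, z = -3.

∂²h/∂x² = 0
∂²h/∂y² = 12*x*z
∂²h/∂z² = 0
∇²h = 12*x*z
At (2, 1, -3): -72.

-72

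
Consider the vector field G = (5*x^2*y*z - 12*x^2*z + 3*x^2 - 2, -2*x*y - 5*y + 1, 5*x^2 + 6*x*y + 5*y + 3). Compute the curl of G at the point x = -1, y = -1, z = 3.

(∇×G)₁ = ∂G₃/∂y − ∂G₂/∂z = 6*x + 5
(∇×G)₂ = ∂G₁/∂z − ∂G₃/∂x = 5*x^2*y - 12*x^2 - 10*x - 6*y
(∇×G)₃ = ∂G₂/∂x − ∂G₁/∂y = -5*x^2*z - 2*y
∇×G = (6*x + 5, 5*x^2*y - 12*x^2 - 10*x - 6*y, -5*x^2*z - 2*y)
At (-1, -1, 3): (-1, -1, -13).

(-1, -1, -13)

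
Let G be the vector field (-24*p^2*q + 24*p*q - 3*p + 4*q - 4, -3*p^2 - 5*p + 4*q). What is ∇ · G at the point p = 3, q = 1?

-119

∂G₁/∂p = -48*p*q + 24*q - 3
∂G₂/∂q = 4
∇·G = -48*p*q + 24*q + 1
At (3, 1): -119.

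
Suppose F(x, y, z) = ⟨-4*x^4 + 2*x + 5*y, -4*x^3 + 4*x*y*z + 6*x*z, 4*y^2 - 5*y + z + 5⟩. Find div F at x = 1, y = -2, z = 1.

∂F₁/∂x = -16*x^3 + 2
∂F₂/∂y = 4*x*z
∂F₃/∂z = 1
∇·F = -16*x^3 + 4*x*z + 3
At (1, -2, 1): -9.

-9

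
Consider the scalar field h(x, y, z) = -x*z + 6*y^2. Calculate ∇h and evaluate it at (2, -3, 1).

(-1, -36, -2)

∂h/∂x = -z
∂h/∂y = 12*y
∂h/∂z = -x
∇h = (-z, 12*y, -x)
At (2, -3, 1): (-1, -36, -2).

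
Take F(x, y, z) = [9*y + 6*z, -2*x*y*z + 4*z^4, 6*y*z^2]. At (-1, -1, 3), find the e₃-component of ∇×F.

(∇×F)_3 = ∂F₂/∂x − ∂F₁/∂y
= -2*y*z − (9)
= -2*y*z - 9
At (-1, -1, 3): -3.

-3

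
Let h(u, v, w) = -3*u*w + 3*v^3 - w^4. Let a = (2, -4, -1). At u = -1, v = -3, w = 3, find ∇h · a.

-237

∂h/∂u = -3*w
∂h/∂v = 9*v^2
∂h/∂w = -3*u - 4*w^3
∇h at (-1, -3, 3) = (-9, 81, -105)
∇h · a = (-9)(2) + (81)(-4) + (-105)(-1) = -237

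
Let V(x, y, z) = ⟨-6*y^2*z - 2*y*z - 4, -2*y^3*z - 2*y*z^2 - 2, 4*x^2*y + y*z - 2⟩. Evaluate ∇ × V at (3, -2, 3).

(∇×V)₁ = ∂V₃/∂y − ∂V₂/∂z = 4*x^2 + 2*y^3 + 4*y*z + z
(∇×V)₂ = ∂V₁/∂z − ∂V₃/∂x = -8*x*y - 6*y^2 - 2*y
(∇×V)₃ = ∂V₂/∂x − ∂V₁/∂y = 12*y*z + 2*z
∇×V = (4*x^2 + 2*y^3 + 4*y*z + z, -8*x*y - 6*y^2 - 2*y, 12*y*z + 2*z)
At (3, -2, 3): (-1, 28, -66).

(-1, 28, -66)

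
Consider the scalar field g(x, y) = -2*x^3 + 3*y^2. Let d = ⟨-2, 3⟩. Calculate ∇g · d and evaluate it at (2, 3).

102

∂g/∂x = -6*x^2
∂g/∂y = 6*y
∇g at (2, 3) = (-24, 18)
∇g · d = (-24)(-2) + (18)(3) = 102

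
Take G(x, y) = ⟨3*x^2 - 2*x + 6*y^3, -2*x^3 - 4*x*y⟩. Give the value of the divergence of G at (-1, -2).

-4

∂G₁/∂x = 6*x - 2
∂G₂/∂y = -4*x
∇·G = 2*x - 2
At (-1, -2): -4.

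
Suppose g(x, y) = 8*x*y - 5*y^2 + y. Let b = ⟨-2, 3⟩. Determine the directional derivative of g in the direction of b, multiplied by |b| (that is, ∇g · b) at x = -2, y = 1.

-91

∂g/∂x = 8*y
∂g/∂y = 8*x - 10*y + 1
∇g at (-2, 1) = (8, -25)
∇g · b = (8)(-2) + (-25)(3) = -91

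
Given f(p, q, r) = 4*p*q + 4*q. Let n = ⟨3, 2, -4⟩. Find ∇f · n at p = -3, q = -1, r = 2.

∂f/∂p = 4*q
∂f/∂q = 4*p + 4
∂f/∂r = 0
∇f at (-3, -1, 2) = (-4, -8, 0)
∇f · n = (-4)(3) + (-8)(2) + (0)(-4) = -28

-28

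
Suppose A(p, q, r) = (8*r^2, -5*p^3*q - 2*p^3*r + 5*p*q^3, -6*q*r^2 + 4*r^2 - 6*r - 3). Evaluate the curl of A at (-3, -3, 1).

(-60, 16, 216)

(∇×A)₁ = ∂A₃/∂q − ∂A₂/∂r = 2*p^3 - 6*r^2
(∇×A)₂ = ∂A₁/∂r − ∂A₃/∂p = 16*r
(∇×A)₃ = ∂A₂/∂p − ∂A₁/∂q = -15*p^2*q - 6*p^2*r + 5*q^3
∇×A = (2*p^3 - 6*r^2, 16*r, -15*p^2*q - 6*p^2*r + 5*q^3)
At (-3, -3, 1): (-60, 16, 216).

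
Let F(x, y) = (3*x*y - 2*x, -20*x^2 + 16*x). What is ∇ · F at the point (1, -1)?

∂F₁/∂x = 3*y - 2
∂F₂/∂y = 0
∇·F = 3*y - 2
At (1, -1): -5.

-5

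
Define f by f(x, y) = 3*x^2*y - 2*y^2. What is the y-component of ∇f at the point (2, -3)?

(∇f)_2 = ∂f/∂y = 3*x^2 - 4*y
At (2, -3): 24.

24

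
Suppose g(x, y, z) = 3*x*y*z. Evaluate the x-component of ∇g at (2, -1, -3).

9

(∇g)_1 = ∂g/∂x = 3*y*z
At (2, -1, -3): 9.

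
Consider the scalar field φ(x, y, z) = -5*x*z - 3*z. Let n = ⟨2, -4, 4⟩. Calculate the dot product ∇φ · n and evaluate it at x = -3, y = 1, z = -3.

78

∂φ/∂x = -5*z
∂φ/∂y = 0
∂φ/∂z = -5*x - 3
∇φ at (-3, 1, -3) = (15, 0, 12)
∇φ · n = (15)(2) + (0)(-4) + (12)(4) = 78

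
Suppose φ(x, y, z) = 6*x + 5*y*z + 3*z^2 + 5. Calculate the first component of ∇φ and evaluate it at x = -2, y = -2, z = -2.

(∇φ)_1 = ∂φ/∂x = 6
At (-2, -2, -2): 6.

6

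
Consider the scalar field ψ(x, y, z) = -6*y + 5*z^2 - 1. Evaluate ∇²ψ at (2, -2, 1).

∂²ψ/∂x² = 0
∂²ψ/∂y² = 0
∂²ψ/∂z² = 10
∇²ψ = 10
At (2, -2, 1): 10.

10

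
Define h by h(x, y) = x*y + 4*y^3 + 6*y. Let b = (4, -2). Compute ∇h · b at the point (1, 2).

∂h/∂x = y
∂h/∂y = x + 12*y^2 + 6
∇h at (1, 2) = (2, 55)
∇h · b = (2)(4) + (55)(-2) = -102

-102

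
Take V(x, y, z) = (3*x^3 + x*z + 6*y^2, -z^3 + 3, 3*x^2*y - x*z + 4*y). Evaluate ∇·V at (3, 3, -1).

∂V₁/∂x = 9*x^2 + z
∂V₂/∂y = 0
∂V₃/∂z = -x
∇·V = 9*x^2 - x + z
At (3, 3, -1): 77.

77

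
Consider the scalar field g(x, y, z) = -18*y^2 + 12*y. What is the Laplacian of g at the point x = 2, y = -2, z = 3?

∂²g/∂x² = 0
∂²g/∂y² = -36
∂²g/∂z² = 0
∇²g = -36
At (2, -2, 3): -36.

-36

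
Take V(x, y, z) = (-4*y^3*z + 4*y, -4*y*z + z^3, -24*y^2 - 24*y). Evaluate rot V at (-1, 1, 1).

(∇×V)₁ = ∂V₃/∂y − ∂V₂/∂z = -44*y - 3*z^2 - 24
(∇×V)₂ = ∂V₁/∂z − ∂V₃/∂x = -4*y^3
(∇×V)₃ = ∂V₂/∂x − ∂V₁/∂y = 12*y^2*z - 4
∇×V = (-44*y - 3*z^2 - 24, -4*y^3, 12*y^2*z - 4)
At (-1, 1, 1): (-71, -4, 8).

(-71, -4, 8)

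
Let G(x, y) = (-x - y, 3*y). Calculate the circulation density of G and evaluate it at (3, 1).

1

∂G₂/∂x = 0
∂G₁/∂y = -1
Scalar curl = 1
At (3, 1): 1.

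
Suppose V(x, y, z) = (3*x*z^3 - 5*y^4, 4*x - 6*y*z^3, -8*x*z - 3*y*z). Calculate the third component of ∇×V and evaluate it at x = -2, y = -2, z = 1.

-156

(∇×V)_3 = ∂V₂/∂x − ∂V₁/∂y
= 4 − (-20*y^3)
= 20*y^3 + 4
At (-2, -2, 1): -156.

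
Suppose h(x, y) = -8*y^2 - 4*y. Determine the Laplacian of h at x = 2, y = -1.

∂²h/∂x² = 0
∂²h/∂y² = -16
∇²h = -16
At (2, -1): -16.

-16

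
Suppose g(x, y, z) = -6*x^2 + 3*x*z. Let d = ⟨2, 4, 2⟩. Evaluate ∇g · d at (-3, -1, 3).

∂g/∂x = -12*x + 3*z
∂g/∂y = 0
∂g/∂z = 3*x
∇g at (-3, -1, 3) = (45, 0, -9)
∇g · d = (45)(2) + (0)(4) + (-9)(2) = 72

72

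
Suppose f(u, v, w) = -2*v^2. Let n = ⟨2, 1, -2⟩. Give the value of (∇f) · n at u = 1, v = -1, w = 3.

4

∂f/∂u = 0
∂f/∂v = -4*v
∂f/∂w = 0
∇f at (1, -1, 3) = (0, 4, 0)
∇f · n = (0)(2) + (4)(1) + (0)(-2) = 4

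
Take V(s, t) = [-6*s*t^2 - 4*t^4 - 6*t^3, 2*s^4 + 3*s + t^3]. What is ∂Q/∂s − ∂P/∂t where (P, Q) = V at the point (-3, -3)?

-375

∂V₂/∂s = 8*s^3 + 3
∂V₁/∂t = -12*s*t - 16*t^3 - 18*t^2
Scalar curl = 8*s^3 + 12*s*t + 16*t^3 + 18*t^2 + 3
At (-3, -3): -375.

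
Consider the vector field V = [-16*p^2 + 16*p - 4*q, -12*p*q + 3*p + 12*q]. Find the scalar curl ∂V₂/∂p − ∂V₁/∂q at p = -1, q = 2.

-17

∂V₂/∂p = -12*q + 3
∂V₁/∂q = -4
Scalar curl = -12*q + 7
At (-1, 2): -17.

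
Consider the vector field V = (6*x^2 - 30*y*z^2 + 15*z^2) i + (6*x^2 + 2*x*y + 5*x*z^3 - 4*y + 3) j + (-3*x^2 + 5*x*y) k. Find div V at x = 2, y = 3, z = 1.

24

∂V₁/∂x = 12*x
∂V₂/∂y = 2*x - 4
∂V₃/∂z = 0
∇·V = 14*x - 4
At (2, 3, 1): 24.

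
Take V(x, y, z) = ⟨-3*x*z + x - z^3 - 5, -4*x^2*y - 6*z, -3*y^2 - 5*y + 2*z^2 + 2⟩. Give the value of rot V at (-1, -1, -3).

(∇×V)₁ = ∂V₃/∂y − ∂V₂/∂z = -6*y + 1
(∇×V)₂ = ∂V₁/∂z − ∂V₃/∂x = -3*x - 3*z^2
(∇×V)₃ = ∂V₂/∂x − ∂V₁/∂y = -8*x*y
∇×V = (-6*y + 1, -3*x - 3*z^2, -8*x*y)
At (-1, -1, -3): (7, -24, -8).

(7, -24, -8)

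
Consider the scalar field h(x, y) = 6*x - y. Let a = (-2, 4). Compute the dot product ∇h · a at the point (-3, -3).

∂h/∂x = 6
∂h/∂y = -1
∇h at (-3, -3) = (6, -1)
∇h · a = (6)(-2) + (-1)(4) = -16

-16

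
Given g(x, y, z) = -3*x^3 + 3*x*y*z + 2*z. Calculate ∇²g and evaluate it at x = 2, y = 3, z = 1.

∂²g/∂x² = -18*x
∂²g/∂y² = 0
∂²g/∂z² = 0
∇²g = -18*x
At (2, 3, 1): -36.

-36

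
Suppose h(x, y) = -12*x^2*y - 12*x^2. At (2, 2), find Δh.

-72

∂²h/∂x² = -24*(y + 1)
∂²h/∂y² = 0
∇²h = -24*y - 24
At (2, 2): -72.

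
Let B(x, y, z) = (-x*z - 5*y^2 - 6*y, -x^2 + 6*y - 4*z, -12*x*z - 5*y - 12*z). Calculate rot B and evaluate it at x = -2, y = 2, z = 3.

(∇×B)₁ = ∂B₃/∂y − ∂B₂/∂z = -1
(∇×B)₂ = ∂B₁/∂z − ∂B₃/∂x = -x + 12*z
(∇×B)₃ = ∂B₂/∂x − ∂B₁/∂y = -2*x + 10*y + 6
∇×B = (-1, -x + 12*z, -2*x + 10*y + 6)
At (-2, 2, 3): (-1, 38, 30).

(-1, 38, 30)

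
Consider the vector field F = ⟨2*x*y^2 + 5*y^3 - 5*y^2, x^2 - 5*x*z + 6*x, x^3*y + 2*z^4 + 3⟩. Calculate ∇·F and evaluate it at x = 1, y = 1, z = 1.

10

∂F₁/∂x = 2*y^2
∂F₂/∂y = 0
∂F₃/∂z = 8*z^3
∇·F = 2*y^2 + 8*z^3
At (1, 1, 1): 10.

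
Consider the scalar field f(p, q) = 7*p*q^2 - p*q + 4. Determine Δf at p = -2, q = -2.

-28

∂²f/∂p² = 0
∂²f/∂q² = 14*p
∇²f = 14*p
At (-2, -2): -28.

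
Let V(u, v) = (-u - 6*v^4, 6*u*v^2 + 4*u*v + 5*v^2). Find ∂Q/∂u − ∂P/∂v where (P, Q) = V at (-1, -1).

∂V₂/∂u = 6*v^2 + 4*v
∂V₁/∂v = -24*v^3
Scalar curl = 24*v^3 + 6*v^2 + 4*v
At (-1, -1): -22.

-22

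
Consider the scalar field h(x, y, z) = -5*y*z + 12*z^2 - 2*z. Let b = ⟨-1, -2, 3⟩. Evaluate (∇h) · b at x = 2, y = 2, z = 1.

46

∂h/∂x = 0
∂h/∂y = -5*z
∂h/∂z = -5*y + 24*z - 2
∇h at (2, 2, 1) = (0, -5, 12)
∇h · b = (0)(-1) + (-5)(-2) + (12)(3) = 46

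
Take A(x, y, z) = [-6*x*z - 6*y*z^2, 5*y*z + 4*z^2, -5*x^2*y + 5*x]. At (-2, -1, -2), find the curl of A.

(∇×A)₁ = ∂A₃/∂y − ∂A₂/∂z = -5*x^2 - 5*y - 8*z
(∇×A)₂ = ∂A₁/∂z − ∂A₃/∂x = 10*x*y - 6*x - 12*y*z - 5
(∇×A)₃ = ∂A₂/∂x − ∂A₁/∂y = 6*z^2
∇×A = (-5*x^2 - 5*y - 8*z, 10*x*y - 6*x - 12*y*z - 5, 6*z^2)
At (-2, -1, -2): (1, 3, 24).

(1, 3, 24)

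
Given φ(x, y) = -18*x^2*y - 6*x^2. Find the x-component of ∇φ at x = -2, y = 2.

168

(∇φ)_1 = ∂φ/∂x = -36*x*y - 12*x
At (-2, 2): 168.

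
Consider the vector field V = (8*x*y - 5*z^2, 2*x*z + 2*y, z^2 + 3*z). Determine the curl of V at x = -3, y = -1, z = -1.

(6, 10, 22)

(∇×V)₁ = ∂V₃/∂y − ∂V₂/∂z = -2*x
(∇×V)₂ = ∂V₁/∂z − ∂V₃/∂x = -10*z
(∇×V)₃ = ∂V₂/∂x − ∂V₁/∂y = -8*x + 2*z
∇×V = (-2*x, -10*z, -8*x + 2*z)
At (-3, -1, -1): (6, 10, 22).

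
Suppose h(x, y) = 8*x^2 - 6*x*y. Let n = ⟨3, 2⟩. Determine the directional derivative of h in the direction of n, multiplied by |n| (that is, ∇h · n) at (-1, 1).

∂h/∂x = 16*x - 6*y
∂h/∂y = -6*x
∇h at (-1, 1) = (-22, 6)
∇h · n = (-22)(3) + (6)(2) = -54

-54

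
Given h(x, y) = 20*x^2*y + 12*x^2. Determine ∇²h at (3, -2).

∂²h/∂x² = 8*(5*y + 3)
∂²h/∂y² = 0
∇²h = 40*y + 24
At (3, -2): -56.

-56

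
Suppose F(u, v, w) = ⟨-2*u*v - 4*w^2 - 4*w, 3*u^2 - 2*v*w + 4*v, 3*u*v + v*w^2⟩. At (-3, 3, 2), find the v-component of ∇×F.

(∇×F)_2 = ∂F₁/∂w − ∂F₃/∂u
= -8*w - 4 − (3*v)
= -3*v - 8*w - 4
At (-3, 3, 2): -29.

-29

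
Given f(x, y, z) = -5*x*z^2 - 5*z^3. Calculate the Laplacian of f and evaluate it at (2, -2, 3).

∂²f/∂x² = 0
∂²f/∂y² = 0
∂²f/∂z² = -10*(x + 3*z)
∇²f = -10*x - 30*z
At (2, -2, 3): -110.

-110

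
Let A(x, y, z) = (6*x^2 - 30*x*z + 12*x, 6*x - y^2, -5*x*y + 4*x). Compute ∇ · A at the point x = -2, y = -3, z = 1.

-36

∂A₁/∂x = 12*x - 30*z + 12
∂A₂/∂y = -2*y
∂A₃/∂z = 0
∇·A = 12*x - 2*y - 30*z + 12
At (-2, -3, 1): -36.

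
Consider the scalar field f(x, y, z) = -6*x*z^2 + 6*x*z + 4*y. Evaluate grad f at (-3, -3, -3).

(-72, 4, -126)

∂f/∂x = -6*z^2 + 6*z
∂f/∂y = 4
∂f/∂z = -12*x*z + 6*x
∇f = (-6*z^2 + 6*z, 4, -12*x*z + 6*x)
At (-3, -3, -3): (-72, 4, -126).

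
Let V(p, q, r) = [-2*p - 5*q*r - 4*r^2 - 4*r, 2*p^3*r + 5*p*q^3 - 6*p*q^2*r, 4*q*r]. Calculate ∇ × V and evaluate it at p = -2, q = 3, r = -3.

(∇×V)₁ = ∂V₃/∂q − ∂V₂/∂r = -2*p^3 + 6*p*q^2 + 4*r
(∇×V)₂ = ∂V₁/∂r − ∂V₃/∂p = -5*q - 8*r - 4
(∇×V)₃ = ∂V₂/∂p − ∂V₁/∂q = 6*p^2*r + 5*q^3 - 6*q^2*r + 5*r
∇×V = (-2*p^3 + 6*p*q^2 + 4*r, -5*q - 8*r - 4, 6*p^2*r + 5*q^3 - 6*q^2*r + 5*r)
At (-2, 3, -3): (-104, 5, 210).

(-104, 5, 210)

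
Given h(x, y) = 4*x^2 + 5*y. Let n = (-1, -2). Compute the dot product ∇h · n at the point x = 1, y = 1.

∂h/∂x = 8*x
∂h/∂y = 5
∇h at (1, 1) = (8, 5)
∇h · n = (8)(-1) + (5)(-2) = -18

-18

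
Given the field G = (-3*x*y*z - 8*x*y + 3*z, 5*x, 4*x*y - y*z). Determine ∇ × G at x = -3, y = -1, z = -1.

(-11, -2, -10)

(∇×G)₁ = ∂G₃/∂y − ∂G₂/∂z = 4*x - z
(∇×G)₂ = ∂G₁/∂z − ∂G₃/∂x = -3*x*y - 4*y + 3
(∇×G)₃ = ∂G₂/∂x − ∂G₁/∂y = 3*x*z + 8*x + 5
∇×G = (4*x - z, -3*x*y - 4*y + 3, 3*x*z + 8*x + 5)
At (-3, -1, -1): (-11, -2, -10).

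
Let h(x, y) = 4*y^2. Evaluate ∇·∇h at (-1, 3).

∂²h/∂x² = 0
∂²h/∂y² = 8
∇²h = 8
At (-1, 3): 8.

8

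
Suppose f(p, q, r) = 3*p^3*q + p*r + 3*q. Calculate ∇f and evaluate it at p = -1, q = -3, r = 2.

(-25, 0, -1)

∂f/∂p = 9*p^2*q + r
∂f/∂q = 3*p^3 + 3
∂f/∂r = p
∇f = (9*p^2*q + r, 3*p^3 + 3, p)
At (-1, -3, 2): (-25, 0, -1).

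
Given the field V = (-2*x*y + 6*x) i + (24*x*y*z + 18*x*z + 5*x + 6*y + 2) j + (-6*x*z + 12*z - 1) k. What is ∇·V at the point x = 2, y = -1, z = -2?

-82

∂V₁/∂x = -2*y + 6
∂V₂/∂y = 24*x*z + 6
∂V₃/∂z = -6*x + 12
∇·V = 24*x*z - 6*x - 2*y + 24
At (2, -1, -2): -82.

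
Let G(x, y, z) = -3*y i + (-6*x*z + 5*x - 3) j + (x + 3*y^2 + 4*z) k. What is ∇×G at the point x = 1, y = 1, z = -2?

(∇×G)₁ = ∂G₃/∂y − ∂G₂/∂z = 6*x + 6*y
(∇×G)₂ = ∂G₁/∂z − ∂G₃/∂x = -1
(∇×G)₃ = ∂G₂/∂x − ∂G₁/∂y = -6*z + 8
∇×G = (6*x + 6*y, -1, -6*z + 8)
At (1, 1, -2): (12, -1, 20).

(12, -1, 20)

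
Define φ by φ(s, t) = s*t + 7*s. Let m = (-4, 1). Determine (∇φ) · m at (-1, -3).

-17

∂φ/∂s = t + 7
∂φ/∂t = s
∇φ at (-1, -3) = (4, -1)
∇φ · m = (4)(-4) + (-1)(1) = -17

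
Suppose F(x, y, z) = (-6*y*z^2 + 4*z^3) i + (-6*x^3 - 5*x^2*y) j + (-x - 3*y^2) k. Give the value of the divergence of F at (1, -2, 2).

-5

∂F₁/∂x = 0
∂F₂/∂y = -5*x^2
∂F₃/∂z = 0
∇·F = -5*x^2
At (1, -2, 2): -5.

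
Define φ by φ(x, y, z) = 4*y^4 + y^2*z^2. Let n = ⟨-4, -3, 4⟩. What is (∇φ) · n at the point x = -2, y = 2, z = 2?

∂φ/∂x = 0
∂φ/∂y = 16*y^3 + 2*y*z^2
∂φ/∂z = 2*y^2*z
∇φ at (-2, 2, 2) = (0, 144, 16)
∇φ · n = (0)(-4) + (144)(-3) + (16)(4) = -368

-368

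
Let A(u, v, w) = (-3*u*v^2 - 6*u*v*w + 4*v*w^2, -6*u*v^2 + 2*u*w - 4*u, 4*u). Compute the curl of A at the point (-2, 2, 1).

(4, 36, -66)

(∇×A)₁ = ∂A₃/∂v − ∂A₂/∂w = -2*u
(∇×A)₂ = ∂A₁/∂w − ∂A₃/∂u = -6*u*v + 8*v*w - 4
(∇×A)₃ = ∂A₂/∂u − ∂A₁/∂v = 6*u*v + 6*u*w - 6*v^2 - 4*w^2 + 2*w - 4
∇×A = (-2*u, -6*u*v + 8*v*w - 4, 6*u*v + 6*u*w - 6*v^2 - 4*w^2 + 2*w - 4)
At (-2, 2, 1): (4, 36, -66).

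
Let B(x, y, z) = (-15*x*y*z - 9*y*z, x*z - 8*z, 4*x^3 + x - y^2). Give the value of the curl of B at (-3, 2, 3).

(7, -37, -105)

(∇×B)₁ = ∂B₃/∂y − ∂B₂/∂z = -x - 2*y + 8
(∇×B)₂ = ∂B₁/∂z − ∂B₃/∂x = -12*x^2 - 15*x*y - 9*y - 1
(∇×B)₃ = ∂B₂/∂x − ∂B₁/∂y = 15*x*z + 10*z
∇×B = (-x - 2*y + 8, -12*x^2 - 15*x*y - 9*y - 1, 15*x*z + 10*z)
At (-3, 2, 3): (7, -37, -105).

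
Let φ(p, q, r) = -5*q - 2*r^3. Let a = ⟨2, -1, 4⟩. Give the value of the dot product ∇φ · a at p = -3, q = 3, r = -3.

∂φ/∂p = 0
∂φ/∂q = -5
∂φ/∂r = -6*r^2
∇φ at (-3, 3, -3) = (0, -5, -54)
∇φ · a = (0)(2) + (-5)(-1) + (-54)(4) = -211

-211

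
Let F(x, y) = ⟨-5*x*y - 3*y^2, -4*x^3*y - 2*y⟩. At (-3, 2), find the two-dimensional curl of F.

∂F₂/∂x = -12*x^2*y
∂F₁/∂y = -5*x - 6*y
Scalar curl = -12*x^2*y + 5*x + 6*y
At (-3, 2): -219.

-219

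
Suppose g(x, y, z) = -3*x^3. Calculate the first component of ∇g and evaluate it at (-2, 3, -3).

-36

(∇g)_1 = ∂g/∂x = -9*x^2
At (-2, 3, -3): -36.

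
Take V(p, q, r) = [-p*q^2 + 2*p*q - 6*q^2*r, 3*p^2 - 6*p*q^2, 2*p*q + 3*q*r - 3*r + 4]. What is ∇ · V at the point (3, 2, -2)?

-69

∂V₁/∂p = -q^2 + 2*q
∂V₂/∂q = -12*p*q
∂V₃/∂r = 3*q - 3
∇·V = -12*p*q - q^2 + 5*q - 3
At (3, 2, -2): -69.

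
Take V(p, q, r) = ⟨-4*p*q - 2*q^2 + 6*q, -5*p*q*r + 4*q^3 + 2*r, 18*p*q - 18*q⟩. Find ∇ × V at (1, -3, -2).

(∇×V)₁ = ∂V₃/∂q − ∂V₂/∂r = 5*p*q + 18*p - 20
(∇×V)₂ = ∂V₁/∂r − ∂V₃/∂p = -18*q
(∇×V)₃ = ∂V₂/∂p − ∂V₁/∂q = 4*p - 5*q*r + 4*q - 6
∇×V = (5*p*q + 18*p - 20, -18*q, 4*p - 5*q*r + 4*q - 6)
At (1, -3, -2): (-17, 54, -44).

(-17, 54, -44)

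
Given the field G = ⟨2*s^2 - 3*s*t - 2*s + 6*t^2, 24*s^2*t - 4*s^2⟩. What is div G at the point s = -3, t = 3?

193

∂G₁/∂s = 4*s - 3*t - 2
∂G₂/∂t = 24*s^2
∇·G = 24*s^2 + 4*s - 3*t - 2
At (-3, 3): 193.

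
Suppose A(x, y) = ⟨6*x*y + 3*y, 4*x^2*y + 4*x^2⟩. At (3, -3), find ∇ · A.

18

∂A₁/∂x = 6*y
∂A₂/∂y = 4*x^2
∇·A = 4*x^2 + 6*y
At (3, -3): 18.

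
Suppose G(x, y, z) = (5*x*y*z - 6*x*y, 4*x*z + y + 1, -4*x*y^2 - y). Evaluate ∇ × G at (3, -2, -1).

(∇×G)₁ = ∂G₃/∂y − ∂G₂/∂z = -8*x*y - 4*x - 1
(∇×G)₂ = ∂G₁/∂z − ∂G₃/∂x = 5*x*y + 4*y^2
(∇×G)₃ = ∂G₂/∂x − ∂G₁/∂y = -5*x*z + 6*x + 4*z
∇×G = (-8*x*y - 4*x - 1, 5*x*y + 4*y^2, -5*x*z + 6*x + 4*z)
At (3, -2, -1): (35, -14, 29).

(35, -14, 29)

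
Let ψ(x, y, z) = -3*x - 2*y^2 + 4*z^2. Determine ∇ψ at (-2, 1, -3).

∂ψ/∂x = -3
∂ψ/∂y = -4*y
∂ψ/∂z = 8*z
∇ψ = (-3, -4*y, 8*z)
At (-2, 1, -3): (-3, -4, -24).

(-3, -4, -24)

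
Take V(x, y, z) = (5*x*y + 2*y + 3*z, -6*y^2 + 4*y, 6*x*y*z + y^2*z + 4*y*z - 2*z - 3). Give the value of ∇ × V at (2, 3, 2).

(44, -33, -12)

(∇×V)₁ = ∂V₃/∂y − ∂V₂/∂z = 6*x*z + 2*y*z + 4*z
(∇×V)₂ = ∂V₁/∂z − ∂V₃/∂x = -6*y*z + 3
(∇×V)₃ = ∂V₂/∂x − ∂V₁/∂y = -5*x - 2
∇×V = (6*x*z + 2*y*z + 4*z, -6*y*z + 3, -5*x - 2)
At (2, 3, 2): (44, -33, -12).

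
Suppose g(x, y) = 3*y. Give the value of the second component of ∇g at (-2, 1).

(∇g)_2 = ∂g/∂y = 3
At (-2, 1): 3.

3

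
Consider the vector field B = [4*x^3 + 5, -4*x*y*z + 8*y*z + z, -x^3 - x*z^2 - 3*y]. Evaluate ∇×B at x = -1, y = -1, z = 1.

(8, 4, 4)

(∇×B)₁ = ∂B₃/∂y − ∂B₂/∂z = 4*x*y - 8*y - 4
(∇×B)₂ = ∂B₁/∂z − ∂B₃/∂x = 3*x^2 + z^2
(∇×B)₃ = ∂B₂/∂x − ∂B₁/∂y = -4*y*z
∇×B = (4*x*y - 8*y - 4, 3*x^2 + z^2, -4*y*z)
At (-1, -1, 1): (8, 4, 4).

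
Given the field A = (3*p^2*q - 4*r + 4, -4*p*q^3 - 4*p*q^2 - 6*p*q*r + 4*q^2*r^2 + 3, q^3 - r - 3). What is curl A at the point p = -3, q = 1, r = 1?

(-23, -4, -41)

(∇×A)₁ = ∂A₃/∂q − ∂A₂/∂r = 6*p*q - 8*q^2*r + 3*q^2
(∇×A)₂ = ∂A₁/∂r − ∂A₃/∂p = -4
(∇×A)₃ = ∂A₂/∂p − ∂A₁/∂q = -3*p^2 - 4*q^3 - 4*q^2 - 6*q*r
∇×A = (6*p*q - 8*q^2*r + 3*q^2, -4, -3*p^2 - 4*q^3 - 4*q^2 - 6*q*r)
At (-3, 1, 1): (-23, -4, -41).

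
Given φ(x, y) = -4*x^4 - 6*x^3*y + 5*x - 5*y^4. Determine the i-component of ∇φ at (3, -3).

(∇φ)_1 = ∂φ/∂x = -16*x^3 - 18*x^2*y + 5
At (3, -3): 59.

59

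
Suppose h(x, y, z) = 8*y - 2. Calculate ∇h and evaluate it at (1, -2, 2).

∂h/∂x = 0
∂h/∂y = 8
∂h/∂z = 0
∇h = (0, 8, 0)
At (1, -2, 2): (0, 8, 0).

(0, 8, 0)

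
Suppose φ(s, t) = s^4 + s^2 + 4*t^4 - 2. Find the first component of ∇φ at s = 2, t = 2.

(∇φ)_1 = ∂φ/∂s = 4*s^3 + 2*s
At (2, 2): 36.

36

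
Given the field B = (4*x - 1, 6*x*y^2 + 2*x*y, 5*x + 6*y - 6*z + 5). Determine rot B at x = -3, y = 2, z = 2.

(6, -5, 28)

(∇×B)₁ = ∂B₃/∂y − ∂B₂/∂z = 6
(∇×B)₂ = ∂B₁/∂z − ∂B₃/∂x = -5
(∇×B)₃ = ∂B₂/∂x − ∂B₁/∂y = 6*y^2 + 2*y
∇×B = (6, -5, 6*y^2 + 2*y)
At (-3, 2, 2): (6, -5, 28).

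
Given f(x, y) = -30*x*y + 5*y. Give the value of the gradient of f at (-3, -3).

∂f/∂x = -30*y
∂f/∂y = -30*x + 5
∇f = (-30*y, -30*x + 5)
At (-3, -3): (90, 95).

(90, 95)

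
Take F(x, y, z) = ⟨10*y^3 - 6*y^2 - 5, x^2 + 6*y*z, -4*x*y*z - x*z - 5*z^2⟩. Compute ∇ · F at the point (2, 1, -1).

-6

∂F₁/∂x = 0
∂F₂/∂y = 6*z
∂F₃/∂z = -4*x*y - x - 10*z
∇·F = -4*x*y - x - 4*z
At (2, 1, -1): -6.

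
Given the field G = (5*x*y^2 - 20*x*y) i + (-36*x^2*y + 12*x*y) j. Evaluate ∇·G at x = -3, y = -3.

-255

∂G₁/∂x = 5*y^2 - 20*y
∂G₂/∂y = -36*x^2 + 12*x
∇·G = -36*x^2 + 12*x + 5*y^2 - 20*y
At (-3, -3): -255.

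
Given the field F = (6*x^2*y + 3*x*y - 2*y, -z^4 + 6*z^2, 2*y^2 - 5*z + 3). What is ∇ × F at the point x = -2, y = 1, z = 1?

(∇×F)₁ = ∂F₃/∂y − ∂F₂/∂z = 4*y + 4*z^3 - 12*z
(∇×F)₂ = ∂F₁/∂z − ∂F₃/∂x = 0
(∇×F)₃ = ∂F₂/∂x − ∂F₁/∂y = -6*x^2 - 3*x + 2
∇×F = (4*y + 4*z^3 - 12*z, 0, -6*x^2 - 3*x + 2)
At (-2, 1, 1): (-4, 0, -16).

(-4, 0, -16)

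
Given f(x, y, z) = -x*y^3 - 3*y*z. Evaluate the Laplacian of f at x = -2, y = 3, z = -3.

36

∂²f/∂x² = 0
∂²f/∂y² = -6*x*y
∂²f/∂z² = 0
∇²f = -6*x*y
At (-2, 3, -3): 36.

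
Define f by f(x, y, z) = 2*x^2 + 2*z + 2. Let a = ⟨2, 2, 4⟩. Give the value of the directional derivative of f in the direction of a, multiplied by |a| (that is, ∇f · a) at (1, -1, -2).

∂f/∂x = 4*x
∂f/∂y = 0
∂f/∂z = 2
∇f at (1, -1, -2) = (4, 0, 2)
∇f · a = (4)(2) + (0)(2) + (2)(4) = 16

16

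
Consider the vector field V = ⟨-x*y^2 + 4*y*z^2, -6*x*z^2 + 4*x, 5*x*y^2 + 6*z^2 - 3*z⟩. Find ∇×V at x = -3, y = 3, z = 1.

(∇×V)₁ = ∂V₃/∂y − ∂V₂/∂z = 10*x*y + 12*x*z
(∇×V)₂ = ∂V₁/∂z − ∂V₃/∂x = -5*y^2 + 8*y*z
(∇×V)₃ = ∂V₂/∂x − ∂V₁/∂y = 2*x*y - 10*z^2 + 4
∇×V = (10*x*y + 12*x*z, -5*y^2 + 8*y*z, 2*x*y - 10*z^2 + 4)
At (-3, 3, 1): (-126, -21, -24).

(-126, -21, -24)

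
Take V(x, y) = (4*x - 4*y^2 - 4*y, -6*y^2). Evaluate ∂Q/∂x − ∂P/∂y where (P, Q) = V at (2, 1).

∂V₂/∂x = 0
∂V₁/∂y = -8*y - 4
Scalar curl = 8*y + 4
At (2, 1): 12.

12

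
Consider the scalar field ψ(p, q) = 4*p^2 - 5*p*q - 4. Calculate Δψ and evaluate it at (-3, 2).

∂²ψ/∂p² = 8
∂²ψ/∂q² = 0
∇²ψ = 8
At (-3, 2): 8.

8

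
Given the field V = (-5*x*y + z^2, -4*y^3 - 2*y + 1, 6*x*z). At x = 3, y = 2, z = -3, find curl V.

(∇×V)₁ = ∂V₃/∂y − ∂V₂/∂z = 0
(∇×V)₂ = ∂V₁/∂z − ∂V₃/∂x = -4*z
(∇×V)₃ = ∂V₂/∂x − ∂V₁/∂y = 5*x
∇×V = (0, -4*z, 5*x)
At (3, 2, -3): (0, 12, 15).

(0, 12, 15)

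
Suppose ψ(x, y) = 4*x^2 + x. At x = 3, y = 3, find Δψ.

8

∂²ψ/∂x² = 8
∂²ψ/∂y² = 0
∇²ψ = 8
At (3, 3): 8.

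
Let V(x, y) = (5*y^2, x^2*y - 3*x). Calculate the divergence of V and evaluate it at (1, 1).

∂V₁/∂x = 0
∂V₂/∂y = x^2
∇·V = x^2
At (1, 1): 1.

1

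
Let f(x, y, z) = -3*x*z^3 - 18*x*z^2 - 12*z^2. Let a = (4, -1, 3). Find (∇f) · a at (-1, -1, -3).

∂f/∂x = -3*z^3 - 18*z^2
∂f/∂y = 0
∂f/∂z = -9*x*z^2 - 36*x*z - 24*z
∇f at (-1, -1, -3) = (-81, 0, 45)
∇f · a = (-81)(4) + (0)(-1) + (45)(3) = -189

-189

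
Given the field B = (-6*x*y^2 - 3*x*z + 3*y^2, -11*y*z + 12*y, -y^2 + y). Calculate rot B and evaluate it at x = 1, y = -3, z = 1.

(-26, -3, -18)

(∇×B)₁ = ∂B₃/∂y − ∂B₂/∂z = 9*y + 1
(∇×B)₂ = ∂B₁/∂z − ∂B₃/∂x = -3*x
(∇×B)₃ = ∂B₂/∂x − ∂B₁/∂y = 12*x*y - 6*y
∇×B = (9*y + 1, -3*x, 12*x*y - 6*y)
At (1, -3, 1): (-26, -3, -18).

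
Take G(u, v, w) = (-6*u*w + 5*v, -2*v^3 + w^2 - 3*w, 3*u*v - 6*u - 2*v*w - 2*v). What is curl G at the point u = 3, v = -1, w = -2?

(∇×G)₁ = ∂G₃/∂v − ∂G₂/∂w = 3*u - 4*w + 1
(∇×G)₂ = ∂G₁/∂w − ∂G₃/∂u = -6*u - 3*v + 6
(∇×G)₃ = ∂G₂/∂u − ∂G₁/∂v = -5
∇×G = (3*u - 4*w + 1, -6*u - 3*v + 6, -5)
At (3, -1, -2): (18, -9, -5).

(18, -9, -5)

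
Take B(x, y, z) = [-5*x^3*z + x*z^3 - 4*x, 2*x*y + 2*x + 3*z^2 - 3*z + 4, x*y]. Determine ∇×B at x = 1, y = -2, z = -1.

(10, 0, -2)

(∇×B)₁ = ∂B₃/∂y − ∂B₂/∂z = x - 6*z + 3
(∇×B)₂ = ∂B₁/∂z − ∂B₃/∂x = -5*x^3 + 3*x*z^2 - y
(∇×B)₃ = ∂B₂/∂x − ∂B₁/∂y = 2*y + 2
∇×B = (x - 6*z + 3, -5*x^3 + 3*x*z^2 - y, 2*y + 2)
At (1, -2, -1): (10, 0, -2).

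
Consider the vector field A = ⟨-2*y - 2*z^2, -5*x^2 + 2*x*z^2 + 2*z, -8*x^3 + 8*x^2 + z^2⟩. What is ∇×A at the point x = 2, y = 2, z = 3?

(-26, 52, 0)

(∇×A)₁ = ∂A₃/∂y − ∂A₂/∂z = -4*x*z - 2
(∇×A)₂ = ∂A₁/∂z − ∂A₃/∂x = 24*x^2 - 16*x - 4*z
(∇×A)₃ = ∂A₂/∂x − ∂A₁/∂y = -10*x + 2*z^2 + 2
∇×A = (-4*x*z - 2, 24*x^2 - 16*x - 4*z, -10*x + 2*z^2 + 2)
At (2, 2, 3): (-26, 52, 0).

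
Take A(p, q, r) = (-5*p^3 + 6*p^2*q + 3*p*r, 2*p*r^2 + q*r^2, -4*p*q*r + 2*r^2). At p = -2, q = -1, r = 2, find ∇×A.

(∇×A)₁ = ∂A₃/∂q − ∂A₂/∂r = -8*p*r - 2*q*r
(∇×A)₂ = ∂A₁/∂r − ∂A₃/∂p = 3*p + 4*q*r
(∇×A)₃ = ∂A₂/∂p − ∂A₁/∂q = -6*p^2 + 2*r^2
∇×A = (-8*p*r - 2*q*r, 3*p + 4*q*r, -6*p^2 + 2*r^2)
At (-2, -1, 2): (36, -14, -16).

(36, -14, -16)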